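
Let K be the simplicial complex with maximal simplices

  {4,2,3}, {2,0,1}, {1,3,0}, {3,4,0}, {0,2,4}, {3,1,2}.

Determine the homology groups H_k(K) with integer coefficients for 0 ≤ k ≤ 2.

H_0 = Z,  H_1 = 0,  H_2 = Z.

Fix the vertex order 0 < 1 < 2 < 3 < 4 and write every simplex with vertices in increasing order. Then dim K = 2 and the simplices of K are:

  0-simplices (5): [0], [1], [2], [3], [4]
  1-simplices (9): [0,1], [0,2], [0,3], [0,4], [1,2], [1,3], [2,3], [2,4], [3,4]
  2-simplices (6): [0,1,2], [0,1,3], [0,2,4], [0,3,4], [1,2,3], [2,3,4]

giving chain groups C_0 ≅ Z^5, C_1 ≅ Z^9, C_2 ≅ Z^6.

Boundary ∂_1: C_1 → C_0 is given by ∂[p,q] = [q] − [p]. For instance
  ∂[1,3] = [3] − [1].
This gives a 5×9 integer matrix of rank 4; reducing to Smith normal form yields diagonal entries (1,1,1,1).

∂_2: C_2 → C_1 acts by ∂[p,q,r] = [q,r] − [p,r] + [p,q]. For instance
  ∂[0,1,3] = [1,3] − [0,3] + [0,1],
  ∂[2,3,4] = [3,4] − [2,4] + [2,3].
This gives a 9×6 integer matrix of rank 5; reducing to Smith normal form yields diagonal entries (1,1,1,1,1).

Computing H_k = (kernel of ∂_k) / (image of ∂_{k+1}):

  H_0: rank C_0 − rank ∂_1 = 5 − 4 = 1, and the invariant factors of ∂_1 are all 1, so H_0 = Z.
  H_1: rank ker ∂_1 − rank ∂_2 = (9 − 4) − 5 = 0, and the invariant factors of ∂_2 are all 1, so H_1 = 0.
  H_2: rank ker ∂_2 − rank ∂_3 = (6 − 5) − 0 = 1, and there is no ∂_3, so H_2 = Z.

As a check, the Euler characteristic is 5 − 9 + 6 = 2, which agrees with 1 − 0 + 1 = 2.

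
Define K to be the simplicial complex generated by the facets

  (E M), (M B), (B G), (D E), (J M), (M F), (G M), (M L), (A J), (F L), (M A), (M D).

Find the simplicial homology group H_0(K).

H_0 ≅ Z.

Take the total order A < B < D < E < F < G < J < L < M on the vertex set. Then K (dimension 1) consists of the simplices:

  0-simplices (9): A, B, D, E, F, G, J, L, M
  1-simplices (12): AJ, AM, BG, BM, DE, DM, EM, FL, FM, GM, JM, LM

giving chain groups C_0 ≅ Z^9, C_1 ≅ Z^12.

Boundary ∂_1: C_1 → C_0 maps an edge to its endpoints' difference, ∂[p,q] = q − p. For instance
  ∂EM = M − E.
This gives a 9×12 integer matrix of rank 8; reducing to Smith normal form yields diagonal entries (1,1,1,1,1,1,1,1).

Computing H_k = (kernel of ∂_k) / (image of ∂_{k+1}):

  H_0: rank C_0 − rank ∂_1 = 9 − 8 = 1, and the invariant factors of ∂_1 are all 1, so H_0 = Z.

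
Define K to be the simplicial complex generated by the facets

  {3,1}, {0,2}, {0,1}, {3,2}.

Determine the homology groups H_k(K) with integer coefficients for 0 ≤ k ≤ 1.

H_0 ≅ Z,  H_1 ≅ Z.

Take the total order 0 < 1 < 2 < 3 on the vertex set. Then K (dimension 1) consists of the simplices:

  0-simplices (4): [0], [1], [2], [3]
  1-simplices (4): [0,1], [0,2], [1,3], [2,3]

Hence C_0 ≅ Z^4, C_1 ≅ Z^4.

The boundary map ∂_1: C_1 → C_0 maps an edge to its endpoints' difference, ∂[p,q] = q − p.
The 4×4 boundary matrix has rank 3 and Smith normal form diag(1,1,1).

Reading off H_k = ker ∂_k / im ∂_{k+1}:

  H_0: rank C_0 − rank ∂_1 = 4 − 3 = 1, and the invariant factors of ∂_1 are all 1, so H_0 ≅ Z.
  H_1: rank ker ∂_1 − rank ∂_2 = (4 − 3) − 0 = 1, and there is no ∂_2, so H_1 ≅ Z.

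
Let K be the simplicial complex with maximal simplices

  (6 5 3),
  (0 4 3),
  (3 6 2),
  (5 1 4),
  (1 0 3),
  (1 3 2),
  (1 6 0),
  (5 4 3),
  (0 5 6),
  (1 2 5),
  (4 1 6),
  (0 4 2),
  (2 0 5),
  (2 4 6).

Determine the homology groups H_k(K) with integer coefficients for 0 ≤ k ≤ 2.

Fix the vertex order 0 < 1 < 2 < 3 < 4 < 5 < 6 and write every simplex with vertices in increasing order. Then dim K = 2 and the simplices of K are:

  0-simplices (7): [0], [1], [2], [3], [4], [5], [6]
  1-simplices (21): [0,1], [0,2], [0,3], [0,4], [0,5], [0,6], [1,2], [1,3], [1,4], [1,5], [1,6], [2,3], [2,4], [2,5], [2,6], [3,4], [3,5], [3,6], [4,5], [4,6], [5,6]
  2-simplices (14): [0,1,3], [0,1,6], [0,2,4], [0,2,5], [0,3,4], [0,5,6], [1,2,3], [1,2,5], [1,4,5], [1,4,6], [2,3,6], [2,4,6], [3,4,5], [3,5,6]

so the chain groups are C_0 ≅ Z^7, C_1 ≅ Z^21, C_2 ≅ Z^14.

Boundary ∂_1: C_1 → C_0 sends each edge [p,q] (with p < q) to q − p. For instance
  ∂[3,4] = [4] − [3].
This gives a 7×21 integer matrix of rank 6; reducing to Smith normal form yields diagonal entries (1,1,1,1,1,1).

Boundary ∂_2: C_2 → C_1 acts by ∂[p,q,r] = [q,r] − [p,r] + [p,q]. For instance
  ∂[1,2,5] = [2,5] − [1,5] + [1,2],
  ∂[0,2,5] = [2,5] − [0,5] + [0,2].
As a 21×14 matrix over Z this has rank 13, with invariant factors (1,1,1,1,1,1,1,1,1,1,1,1,1).

Computing H_k = (kernel of ∂_k) / (image of ∂_{k+1}):

  H_0: rank C_0 − rank ∂_1 = 7 − 6 = 1, and the invariant factors of ∂_1 are all 1, so H_0 ≅ Z.
  H_1: rank ker ∂_1 − rank ∂_2 = (21 − 6) − 13 = 2, and the invariant factors of ∂_2 are all 1, so H_1 ≅ Z^2.
  H_2: rank ker ∂_2 − rank ∂_3 = (14 − 13) − 0 = 1, and there is no ∂_3, so H_2 ≅ Z.

As a check, the Euler characteristic is 7 − 21 + 14 = 0, which agrees with 1 − 2 + 1 = 0.

H_0 ≅ Z,  H_1 ≅ Z^2,  H_2 ≅ Z.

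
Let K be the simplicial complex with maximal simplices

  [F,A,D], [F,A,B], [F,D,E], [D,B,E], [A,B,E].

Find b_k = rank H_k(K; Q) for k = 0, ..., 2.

Order the vertices as A < B < D < E < F. Listing each simplex with vertices in this order, K has dimension 2 with simplices:

  0-simplices (5): A, B, D, E, F
  1-simplices (10): AB, AD, AE, AF, BD, BE, BF, DE, DF, EF
  2-simplices (5): ABE, ABF, ADF, BDE, DEF

Hence C_0 ≅ Z^5, C_1 ≅ Z^10, C_2 ≅ Z^5.

The boundary map ∂_1: C_1 → C_0 is given by ∂[p,q] = [q] − [p]. For instance
  ∂DE = E − D.
As a 5×10 matrix over Z this has rank 4, with invariant factors (1,1,1,1).

Boundary ∂_2: C_2 → C_1 maps a triangle to the signed sum of its edges. For instance
  ∂DEF = EF − DF + DE,
  ∂BDE = DE − BE + BD.
As a 10×5 matrix over Z this has rank 5, with invariant factors (1,1,1,1,1).

Reading off H_k = ker ∂_k / im ∂_{k+1}:

  H_0: rank C_0 − rank ∂_1 = 5 − 4 = 1, and the invariant factors of ∂_1 are all 1, so H_0 ≅ Z.
  H_1: rank ker ∂_1 − rank ∂_2 = (10 − 4) − 5 = 1, and the invariant factors of ∂_2 are all 1, so H_1 ≅ Z.
  H_2: rank ker ∂_2 − rank ∂_3 = (5 − 5) − 0 = 0, and there is no ∂_3, so H_2 ≅ 0.

As a check, the Euler characteristic is 5 − 10 + 5 = 0, which agrees with 1 − 1 + 0 = 0.

Hence the Betti numbers are b_0 = 1, b_1 = 1, b_2 = 0.

b_0 = 1, b_1 = 1, b_2 = 0.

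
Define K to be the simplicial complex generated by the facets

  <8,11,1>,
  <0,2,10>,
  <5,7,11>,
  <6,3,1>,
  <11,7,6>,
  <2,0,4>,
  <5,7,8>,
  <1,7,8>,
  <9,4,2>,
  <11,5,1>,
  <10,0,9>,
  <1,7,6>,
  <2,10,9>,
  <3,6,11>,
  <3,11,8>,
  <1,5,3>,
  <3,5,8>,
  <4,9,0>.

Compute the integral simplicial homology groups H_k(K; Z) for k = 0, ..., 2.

Order the vertices as 0 < 1 < 2 < 3 < 4 < 5 < 6 < 7 < 8 < 9 < 10 < 11. Listing each simplex with vertices in this order, K has dimension 2 with simplices:

  0-simplices (12): [0], [1], [2], [3], [4], [5], [6], [7], [8], [9], [10], [11]
  1-simplices (27): (27 of them)
  2-simplices (18): (18 of them)

giving chain groups C_0 ≅ Z^12, C_1 ≅ Z^27, C_2 ≅ Z^18.

∂_1: C_1 → C_0 sends each edge [p,q] (with p < q) to q − p.
This gives a 12×27 integer matrix of rank 10; reducing to Smith normal form yields diagonal entries (1,1,1,1,1,1,1,1,1,1).

Boundary ∂_2: C_2 → C_1 acts by ∂[p,q,r] = [q,r] − [p,r] + [p,q]. For instance
  ∂[5,7,8] = [7,8] − [5,8] + [5,7],
  ∂[6,7,11] = [7,11] − [6,11] + [6,7].
This gives a 27×18 integer matrix of rank 17; reducing to Smith normal form yields diagonal entries (1,1,1,1,1,1,1,1,1,1,1,1,1,1,1,1,2).

Now H_k = ker ∂_k / im ∂_{k+1}, so:

  H_0: rank C_0 − rank ∂_1 = 12 − 10 = 2, and the invariant factors of ∂_1 are all 1, so H_0 = Z^2.
  H_1: rank ker ∂_1 − rank ∂_2 = (27 − 10) − 17 = 0, and ∂_2 has invariant factor 2 > 1, so H_1 = Z/2.
  H_2: rank ker ∂_2 − rank ∂_3 = (18 − 17) − 0 = 1, and there is no ∂_3, so H_2 = Z.

(K is a triangulation of the disjoint union of the real projective plane RP^2 and the 2-sphere S^2.)

H_0 = Z^2,  H_1 = Z/2,  H_2 = Z.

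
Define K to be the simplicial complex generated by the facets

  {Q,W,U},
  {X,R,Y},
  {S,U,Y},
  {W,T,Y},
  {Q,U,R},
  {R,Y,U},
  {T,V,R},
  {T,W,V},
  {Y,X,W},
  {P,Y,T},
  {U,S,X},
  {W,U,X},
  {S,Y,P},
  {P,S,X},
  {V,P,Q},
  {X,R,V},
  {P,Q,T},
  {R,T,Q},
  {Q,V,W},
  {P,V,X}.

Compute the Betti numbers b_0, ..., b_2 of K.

Order the vertices as P < Q < R < S < T < U < V < W < X < Y. Listing each simplex with vertices in this order, K has dimension 2 with simplices:

  0-simplices (10): P, Q, R, S, T, U, V, W, X, Y
  1-simplices (30): PQ, PS, PT, PV, PX, PY, QR, QT, QU, QV, QW, RT, RU, RV, RX, RY, SU, SX, SY, TV, TW, TY, UW, UX, UY, VW, VX, WX, WY, XY
  2-simplices (20): PQT, PQV, PSX, PSY, PTY, PVX, QRT, QRU, QUW, QVW, RTV, RUY, RVX, RXY, SUX, SUY, TVW, TWY, UWX, WXY

Hence C_0 ≅ Z^10, C_1 ≅ Z^30, C_2 ≅ Z^20.

The boundary map ∂_1: C_1 → C_0 maps an edge to its endpoints' difference, ∂[p,q] = q − p.
This gives a 10×30 integer matrix of rank 9; reducing to Smith normal form yields diagonal entries (1,1,1,1,1,1,1,1,1).

The boundary map ∂_2: C_2 → C_1 sends each 2-simplex [p,q,r] to [q,r] − [p,r] + [p,q]. For instance
  ∂TVW = VW − TW + TV,
  ∂PSY = SY − PY + PS.
The resulting 30×20 matrix has rank 20, and its Smith normal form has invariant factors (1,1,1,1,1,1,1,1,1,1,1,1,1,1,1,1,1,1,1,2).

Computing H_k = (kernel of ∂_k) / (image of ∂_{k+1}):

  H_0: rank C_0 − rank ∂_1 = 10 − 9 = 1, and the invariant factors of ∂_1 are all 1, so H_0 ≅ Z.
  H_1: rank ker ∂_1 − rank ∂_2 = (30 − 9) − 20 = 1, and ∂_2 has invariant factor 2 > 1, so H_1 ≅ Z ⊕ Z/2Z.
  H_2: rank ker ∂_2 − rank ∂_3 = (20 − 20) − 0 = 0, and there is no ∂_3, so H_2 ≅ 0.

Hence the Betti numbers are b_0 = 1, b_1 = 1, b_2 = 0.

b_0 = 1, b_1 = 1, b_2 = 0.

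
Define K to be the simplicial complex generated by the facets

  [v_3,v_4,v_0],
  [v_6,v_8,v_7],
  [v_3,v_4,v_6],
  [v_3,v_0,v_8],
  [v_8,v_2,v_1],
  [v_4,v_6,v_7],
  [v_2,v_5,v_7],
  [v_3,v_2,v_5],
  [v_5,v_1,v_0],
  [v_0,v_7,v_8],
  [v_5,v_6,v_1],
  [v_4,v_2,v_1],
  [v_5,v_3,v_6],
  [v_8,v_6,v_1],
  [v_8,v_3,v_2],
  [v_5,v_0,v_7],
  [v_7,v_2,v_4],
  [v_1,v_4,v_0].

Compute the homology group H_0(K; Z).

H_0 ≅ Z.

Fix the vertex order v_0 < v_1 < v_2 < v_3 < v_4 < v_5 < v_6 < v_7 < v_8 and write every simplex with vertices in increasing order. Then dim K = 2 and the simplices of K are:

  0-simplices (9): [v_0], [v_1], [v_2], [v_3], [v_4], [v_5], [v_6], [v_7], [v_8]
  1-simplices (27): (27 of them)
  2-simplices (18): (18 of them)

so the chain groups are C_0 ≅ Z^9, C_1 ≅ Z^27, C_2 ≅ Z^18.

∂_1: C_1 → C_0 maps an edge to its endpoints' difference, ∂[p,q] = q − p.
The 9×27 boundary matrix has rank 8 and Smith normal form diag(1,1,1,1,1,1,1,1).

The boundary map ∂_2: C_2 → C_1 sends each 2-simplex [p,q,r] to [q,r] − [p,r] + [p,q]. For instance
  ∂[v_1,v_5,v_6] = [v_5,v_6] − [v_1,v_6] + [v_1,v_5],
  ∂[v_0,v_1,v_4] = [v_1,v_4] − [v_0,v_4] + [v_0,v_1].
The resulting 27×18 matrix has rank 17, and its Smith normal form has invariant factors (1,1,1,1,1,1,1,1,1,1,1,1,1,1,1,1,1).

Now H_k = ker ∂_k / im ∂_{k+1}, so:

  H_0: rank C_0 − rank ∂_1 = 9 − 8 = 1, and the invariant factors of ∂_1 are all 1, so H_0 = Z.

(K is a triangulation of the torus T^2.)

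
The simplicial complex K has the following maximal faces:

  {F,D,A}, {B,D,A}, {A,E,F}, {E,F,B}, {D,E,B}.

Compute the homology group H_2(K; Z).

H_2 = 0.

We work with the vertex ordering A < B < D < E < F. The simplices of K, each written with vertices in increasing order, are:

  0-simplices (5): A, B, D, E, F
  1-simplices (10): AB, AD, AE, AF, BD, BE, BF, DE, DF, EF
  2-simplices (5): ABD, ADF, AEF, BDE, BEF

Hence C_0 ≅ Z^5, C_1 ≅ Z^10, C_2 ≅ Z^5.

Boundary ∂_1: C_1 → C_0 is given by ∂[p,q] = [q] − [p]. For instance
  ∂DF = F − D.
The resulting 5×10 matrix has rank 4, and its Smith normal form has invariant factors (1,1,1,1).

The boundary map ∂_2: C_2 → C_1 sends each 2-simplex [p,q,r] to [q,r] − [p,r] + [p,q]. For instance
  ∂BDE = DE − BE + BD,
  ∂ADF = DF − AF + AD.
The 10×5 boundary matrix has rank 5 and Smith normal form diag(1,1,1,1,1).

Computing H_k = (kernel of ∂_k) / (image of ∂_{k+1}):

  H_2: rank ker ∂_2 − rank ∂_3 = (5 − 5) − 0 = 0, and there is no ∂_3, so H_2 = 0.

(K is a triangulation of the Möbius band.)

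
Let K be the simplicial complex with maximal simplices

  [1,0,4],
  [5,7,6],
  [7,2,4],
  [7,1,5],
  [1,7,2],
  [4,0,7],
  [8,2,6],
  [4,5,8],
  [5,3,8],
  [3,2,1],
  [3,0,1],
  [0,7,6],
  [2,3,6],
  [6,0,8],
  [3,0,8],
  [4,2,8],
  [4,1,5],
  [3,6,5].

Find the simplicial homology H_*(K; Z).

Order the vertices as 0 < 1 < 2 < 3 < 4 < 5 < 6 < 7 < 8. Listing each simplex with vertices in this order, K has dimension 2 with simplices:

  0-simplices (9): [0], [1], [2], [3], [4], [5], [6], [7], [8]
  1-simplices (27): (27 of them)
  2-simplices (18): [0,1,3], [0,1,4], [0,3,8], [0,4,7], [0,6,7], [0,6,8], [1,2,3], [1,2,7], [1,4,5], [1,5,7], [2,3,6], [2,4,7], [2,4,8], [2,6,8], [3,5,6], [3,5,8], [4,5,8], [5,6,7]

Hence C_0 ≅ Z^9, C_1 ≅ Z^27, C_2 ≅ Z^18.

∂_1: C_1 → C_0 maps an edge to its endpoints' difference, ∂[p,q] = q − p. For instance
  ∂[0,8] = [8] − [0].
The resulting 9×27 matrix has rank 8, and its Smith normal form has invariant factors (1,1,1,1,1,1,1,1).

Boundary ∂_2: C_2 → C_1 sends each 2-simplex [p,q,r] to [q,r] − [p,r] + [p,q]. For instance
  ∂[2,4,8] = [4,8] − [2,8] + [2,4],
  ∂[1,4,5] = [4,5] − [1,5] + [1,4].
The 27×18 boundary matrix has rank 18 and Smith normal form diag(1,1,1,1,1,1,1,1,1,1,1,1,1,1,1,1,1,2).

Computing H_k = (kernel of ∂_k) / (image of ∂_{k+1}):

  H_0: rank C_0 − rank ∂_1 = 9 − 8 = 1, and the invariant factors of ∂_1 are all 1, so H_0 ≅ Z.
  H_1: rank ker ∂_1 − rank ∂_2 = (27 − 8) − 18 = 1, and ∂_2 has invariant factor 2 > 1, so H_1 ≅ Z × Z/2.
  H_2: rank ker ∂_2 − rank ∂_3 = (18 − 18) − 0 = 0, and there is no ∂_3, so H_2 ≅ 0.

(K is a triangulation of the Klein bottle.)

H_0 = Z,  H_1 = Z × Z/2,  H_2 = 0.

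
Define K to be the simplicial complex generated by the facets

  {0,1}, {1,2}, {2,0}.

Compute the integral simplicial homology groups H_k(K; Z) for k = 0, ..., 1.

H_0 ≅ Z,  H_1 ≅ Z.

Order the vertices as 0 < 1 < 2. Listing each simplex with vertices in this order, K has dimension 1 with simplices:

  0-simplices (3): [0], [1], [2]
  1-simplices (3): [0,1], [0,2], [1,2]

so the chain groups are C_0 ≅ Z^3, C_1 ≅ Z^3.

The boundary map ∂_1: C_1 → C_0 sends each edge [p,q] (with p < q) to q − p. For instance
  ∂[0,1] = [1] − [0].
As a 3×3 matrix over Z this has rank 2, with invariant factors (1,1).

Computing H_k = (kernel of ∂_k) / (image of ∂_{k+1}):

  H_0: rank C_0 − rank ∂_1 = 3 − 2 = 1, and the invariant factors of ∂_1 are all 1, so H_0 = Z.
  H_1: rank ker ∂_1 − rank ∂_2 = (3 − 2) − 0 = 1, and there is no ∂_2, so H_1 = Z.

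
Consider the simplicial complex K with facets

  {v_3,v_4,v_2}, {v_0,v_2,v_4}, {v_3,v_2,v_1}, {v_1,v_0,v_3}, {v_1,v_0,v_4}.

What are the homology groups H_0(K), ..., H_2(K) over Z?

H_0 = Z,  H_1 = Z,  H_2 = 0.

Fix the vertex order v_0 < v_1 < v_2 < v_3 < v_4 and write every simplex with vertices in increasing order. Then dim K = 2 and the simplices of K are:

  0-simplices (5): [v_0], [v_1], [v_2], [v_3], [v_4]
  1-simplices (10): [v_0,v_1], [v_0,v_2], [v_0,v_3], [v_0,v_4], [v_1,v_2], [v_1,v_3], [v_1,v_4], [v_2,v_3], [v_2,v_4], [v_3,v_4]
  2-simplices (5): [v_0,v_1,v_3], [v_0,v_1,v_4], [v_0,v_2,v_4], [v_1,v_2,v_3], [v_2,v_3,v_4]

so the chain groups are C_0 ≅ Z^5, C_1 ≅ Z^10, C_2 ≅ Z^5.

The boundary map ∂_1: C_1 → C_0 maps an edge to its endpoints' difference, ∂[p,q] = q − p. For instance
  ∂[v_3,v_4] = [v_4] − [v_3].
The resulting 5×10 matrix has rank 4, and its Smith normal form has invariant factors (1,1,1,1).

Boundary ∂_2: C_2 → C_1 sends each 2-simplex [p,q,r] to [q,r] − [p,r] + [p,q]. For instance
  ∂[v_2,v_3,v_4] = [v_3,v_4] − [v_2,v_4] + [v_2,v_3],
  ∂[v_0,v_1,v_3] = [v_1,v_3] − [v_0,v_3] + [v_0,v_1].
The 10×5 boundary matrix has rank 5 and Smith normal form diag(1,1,1,1,1).

Reading off H_k = ker ∂_k / im ∂_{k+1}:

  H_0: rank C_0 − rank ∂_1 = 5 − 4 = 1, and the invariant factors of ∂_1 are all 1, so H_0 = Z.
  H_1: rank ker ∂_1 − rank ∂_2 = (10 − 4) − 5 = 1, and the invariant factors of ∂_2 are all 1, so H_1 = Z.
  H_2: rank ker ∂_2 − rank ∂_3 = (5 − 5) − 0 = 0, and there is no ∂_3, so H_2 = 0.

As a check, the Euler characteristic is 5 − 10 + 5 = 0, which agrees with 1 − 1 + 0 = 0.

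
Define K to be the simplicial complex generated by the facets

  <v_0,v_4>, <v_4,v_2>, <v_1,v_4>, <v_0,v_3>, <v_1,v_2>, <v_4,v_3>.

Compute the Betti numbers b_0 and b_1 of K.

Fix the vertex order v_0 < v_1 < v_2 < v_3 < v_4 and write every simplex with vertices in increasing order. Then dim K = 1 and the simplices of K are:

  0-simplices (5): [v_0], [v_1], [v_2], [v_3], [v_4]
  1-simplices (6): [v_0,v_3], [v_0,v_4], [v_1,v_2], [v_1,v_4], [v_2,v_4], [v_3,v_4]

so the chain groups are C_0 ≅ Z^5, C_1 ≅ Z^6.

The boundary map ∂_1: C_1 → C_0 is given by ∂[p,q] = [q] − [p]. For instance
  ∂[v_1,v_2] = [v_2] − [v_1].
As a 5×6 matrix over Z this has rank 4, with invariant factors (1,1,1,1).

Computing H_k = (kernel of ∂_k) / (image of ∂_{k+1}):

  H_0: rank C_0 − rank ∂_1 = 5 − 4 = 1, and the invariant factors of ∂_1 are all 1, so H_0 ≅ Z.
  H_1: rank ker ∂_1 − rank ∂_2 = (6 − 4) − 0 = 2, and there is no ∂_2, so H_1 ≅ Z^2.

As a check, the Euler characteristic is 5 − 6 = -1, which agrees with 1 − 2 = -1.
(K is a triangulation of a wedge of 2 circles.)

Hence the Betti numbers are b_0 = 1, b_1 = 2.

b_0 = 1, b_1 = 2.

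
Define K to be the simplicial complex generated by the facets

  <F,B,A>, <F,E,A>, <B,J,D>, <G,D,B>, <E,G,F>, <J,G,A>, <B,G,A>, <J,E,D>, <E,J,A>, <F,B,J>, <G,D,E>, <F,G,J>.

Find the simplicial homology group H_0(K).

H_0 = Z.

Take the total order A < B < D < E < F < G < J on the vertex set. Then K (dimension 2) consists of the simplices:

  0-simplices (7): A, B, D, E, F, G, J
  1-simplices (18): AB, AE, AF, AG, AJ, BD, BF, BG, BJ, DE, DG, DJ, EF, EG, EJ, FG, FJ, GJ
  2-simplices (12): ABF, ABG, AEF, AEJ, AGJ, BDG, BDJ, BFJ, DEG, DEJ, EFG, FGJ

so the chain groups are C_0 ≅ Z^7, C_1 ≅ Z^18, C_2 ≅ Z^12.

∂_1: C_1 → C_0 maps an edge to its endpoints' difference, ∂[p,q] = q − p.
As a 7×18 matrix over Z this has rank 6, with invariant factors (1,1,1,1,1,1).

Boundary ∂_2: C_2 → C_1 maps a triangle to the signed sum of its edges. For instance
  ∂BDJ = DJ − BJ + BD,
  ∂AGJ = GJ − AJ + AG.
The 18×12 boundary matrix has rank 12 and Smith normal form diag(1,1,1,1,1,1,1,1,1,1,1,2).

Reading off H_k = ker ∂_k / im ∂_{k+1}:

  H_0: rank C_0 − rank ∂_1 = 7 − 6 = 1, and the invariant factors of ∂_1 are all 1, so H_0 ≅ Z.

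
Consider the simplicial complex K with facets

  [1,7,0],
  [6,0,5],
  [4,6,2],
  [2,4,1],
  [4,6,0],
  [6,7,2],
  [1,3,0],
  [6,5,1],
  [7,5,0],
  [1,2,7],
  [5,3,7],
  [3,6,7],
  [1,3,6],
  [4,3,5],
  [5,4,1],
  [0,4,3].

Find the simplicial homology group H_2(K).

H_2 ≅ Z.

Order the vertices as 0 < 1 < 2 < 3 < 4 < 5 < 6 < 7. Listing each simplex with vertices in this order, K has dimension 2 with simplices:

  0-simplices (8): [0], [1], [2], [3], [4], [5], [6], [7]
  1-simplices (24): (24 of them)
  2-simplices (16): [0,1,3], [0,1,7], [0,3,4], [0,4,6], [0,5,6], [0,5,7], [1,2,4], [1,2,7], [1,3,6], [1,4,5], [1,5,6], [2,4,6], [2,6,7], [3,4,5], [3,5,7], [3,6,7]

Hence C_0 ≅ Z^8, C_1 ≅ Z^24, C_2 ≅ Z^16.

Boundary ∂_1: C_1 → C_0 maps an edge to its endpoints' difference, ∂[p,q] = q − p.
The 8×24 boundary matrix has rank 7 and Smith normal form diag(1,1,1,1,1,1,1).

The boundary map ∂_2: C_2 → C_1 acts by ∂[p,q,r] = [q,r] − [p,r] + [p,q]. For instance
  ∂[3,4,5] = [4,5] − [3,5] + [3,4],
  ∂[2,6,7] = [6,7] − [2,7] + [2,6].
The 24×16 boundary matrix has rank 15 and Smith normal form diag(1,1,1,1,1,1,1,1,1,1,1,1,1,1,1).

Now H_k = ker ∂_k / im ∂_{k+1}, so:

  H_2: rank ker ∂_2 − rank ∂_3 = (16 − 15) − 0 = 1, and there is no ∂_3, so H_2 = Z.

(K is a triangulation of the torus T^2.)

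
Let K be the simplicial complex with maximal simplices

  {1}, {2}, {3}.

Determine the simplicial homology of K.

H_0 = Z^3.

K has 3 vertices.
rank ∂_0 = 0, rank ∂_1 = 0 ⇒ b_0 = 3 − 0 − 0 = 3. So H_0 ≅ Z^3.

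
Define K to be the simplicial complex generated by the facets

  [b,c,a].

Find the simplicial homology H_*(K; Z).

H_0 = Z,  H_1 = 0,  H_2 = 0.

Order the vertices as a < b < c. Listing each simplex with vertices in this order, K has dimension 2 with simplices:

  0-simplices (3): a, b, c
  1-simplices (3): ab, ac, bc
  2-simplices (1): abc

so the chain groups are C_0 ≅ Z^3, C_1 ≅ Z^3, C_2 ≅ Z^1.

Boundary ∂_1: C_1 → C_0 maps an edge to its endpoints' difference, ∂[p,q] = q − p.
As a 3×3 matrix over Z this has rank 2, with invariant factors (1,1).

The boundary map ∂_2: C_2 → C_1 maps a triangle to the signed sum of its edges. For instance
  ∂abc = bc − ac + ab.
This gives a 3×1 integer matrix of rank 1; reducing to Smith normal form yields diagonal entries (1).

Now H_k = ker ∂_k / im ∂_{k+1}, so:

  H_0: rank C_0 − rank ∂_1 = 3 − 2 = 1, and the invariant factors of ∂_1 are all 1, so H_0 ≅ Z.
  H_1: rank ker ∂_1 − rank ∂_2 = (3 − 2) − 1 = 0, and the invariant factors of ∂_2 are all 1, so H_1 ≅ 0.
  H_2: rank ker ∂_2 − rank ∂_3 = (1 − 1) − 0 = 0, and there is no ∂_3, so H_2 ≅ 0.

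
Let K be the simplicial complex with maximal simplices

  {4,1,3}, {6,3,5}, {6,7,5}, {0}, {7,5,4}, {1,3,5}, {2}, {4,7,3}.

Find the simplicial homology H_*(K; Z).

Fix the vertex order 0 < 1 < 2 < 3 < 4 < 5 < 6 < 7 and write every simplex with vertices in increasing order. Then dim K = 2 and the simplices of K are:

  0-simplices (8): [0], [1], [2], [3], [4], [5], [6], [7]
  1-simplices (12): [1,3], [1,4], [1,5], [3,4], [3,5], [3,6], [3,7], [4,5], [4,7], [5,6], [5,7], [6,7]
  2-simplices (6): [1,3,4], [1,3,5], [3,4,7], [3,5,6], [4,5,7], [5,6,7]

so the chain groups are C_0 ≅ Z^8, C_1 ≅ Z^12, C_2 ≅ Z^6.

∂_1: C_1 → C_0 sends each edge [p,q] (with p < q) to q − p.
The resulting 8×12 matrix has rank 5, and its Smith normal form has invariant factors (1,1,1,1,1).

Boundary ∂_2: C_2 → C_1 sends each 2-simplex [p,q,r] to [q,r] − [p,r] + [p,q]. For instance
  ∂[1,3,4] = [3,4] − [1,4] + [1,3],
  ∂[3,5,6] = [5,6] − [3,6] + [3,5].
The resulting 12×6 matrix has rank 6, and its Smith normal form has invariant factors (1,1,1,1,1,1).

From H_k ≅ ker(∂_k) / im(∂_{k+1}) we obtain:

  H_0: rank C_0 − rank ∂_1 = 8 − 5 = 3, and the invariant factors of ∂_1 are all 1, so H_0 = Z^3.
  H_1: rank ker ∂_1 − rank ∂_2 = (12 − 5) − 6 = 1, and the invariant factors of ∂_2 are all 1, so H_1 = Z.
  H_2: rank ker ∂_2 − rank ∂_3 = (6 − 6) − 0 = 0, and there is no ∂_3, so H_2 = 0.

(K is a triangulation of the disjoint union of the cylinder S^1 x I and a set of 2 points.)

H_0 = Z^3,  H_1 = Z,  H_2 = 0.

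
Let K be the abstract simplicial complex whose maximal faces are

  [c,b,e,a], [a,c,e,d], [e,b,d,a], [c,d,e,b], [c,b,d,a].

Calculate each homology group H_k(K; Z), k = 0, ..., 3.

H_0 = Z,  H_1 = 0,  H_2 = 0,  H_3 = Z.

Fix the vertex order a < b < c < d < e and write every simplex with vertices in increasing order. Then dim K = 3 and the simplices of K are:

  0-simplices (5): a, b, c, d, e
  1-simplices (10): ab, ac, ad, ae, bc, bd, be, cd, ce, de
  2-simplices (10): abc, abd, abe, acd, ace, ade, bcd, bce, bde, cde
  3-simplices (5): abcd, abce, abde, acde, bcde

giving chain groups C_0 ≅ Z^5, C_1 ≅ Z^10, C_2 ≅ Z^10, C_3 ≅ Z^5.

The boundary map ∂_1: C_1 → C_0 is given by ∂[p,q] = [q] − [p]. For instance
  ∂bd = d − b.
The resulting 5×10 matrix has rank 4, and its Smith normal form has invariant factors (1,1,1,1).

Boundary ∂_2: C_2 → C_1 acts by ∂[p,q,r] = [q,r] − [p,r] + [p,q]. For instance
  ∂ace = ce − ae + ac,
  ∂acd = cd − ad + ac.
The 10×10 boundary matrix has rank 6 and Smith normal form diag(1,1,1,1,1,1).

The boundary map ∂_3: C_3 → C_2 sends each 3-simplex σ to the alternating sum Σ_i (−1)^i (σ with its i-th vertex removed). For instance
  ∂abde = bde − ade + abe − abd,
  ∂abce = bce − ace + abe − abc.
This gives a 10×5 integer matrix of rank 4; reducing to Smith normal form yields diagonal entries (1,1,1,1).

From H_k ≅ ker(∂_k) / im(∂_{k+1}) we obtain:

  H_0: rank C_0 − rank ∂_1 = 5 − 4 = 1, and the invariant factors of ∂_1 are all 1, so H_0 ≅ Z.
  H_1: rank ker ∂_1 − rank ∂_2 = (10 − 4) − 6 = 0, and the invariant factors of ∂_2 are all 1, so H_1 ≅ 0.
  H_2: rank ker ∂_2 − rank ∂_3 = (10 − 6) − 4 = 0, and the invariant factors of ∂_3 are all 1, so H_2 ≅ 0.
  H_3: rank ker ∂_3 − rank ∂_4 = (5 − 4) − 0 = 1, and there is no ∂_4, so H_3 ≅ Z.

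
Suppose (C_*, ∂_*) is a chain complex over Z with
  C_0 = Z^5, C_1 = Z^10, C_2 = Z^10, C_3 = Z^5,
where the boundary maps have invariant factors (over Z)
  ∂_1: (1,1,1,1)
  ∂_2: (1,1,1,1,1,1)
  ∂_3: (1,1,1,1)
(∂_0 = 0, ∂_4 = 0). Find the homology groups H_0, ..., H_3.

H_0: b_0 = 5 − 0 − 4 = 1; torsion from ∂_1 factors > 1: none. So H_0 ≅ Z.
H_1: b_1 = 10 − 4 − 6 = 0; torsion from ∂_2 factors > 1: none. So H_1 ≅ 0.
H_2: b_2 = 10 − 6 − 4 = 0; torsion from ∂_3 factors > 1: none. So H_2 ≅ 0.
H_3: b_3 = 5 − 4 − 0 = 1; torsion from ∂_4 factors > 1: none. So H_3 ≅ Z.

H_0 ≅ Z,  H_1 = 0,  H_2 = 0,  H_3 ≅ Z.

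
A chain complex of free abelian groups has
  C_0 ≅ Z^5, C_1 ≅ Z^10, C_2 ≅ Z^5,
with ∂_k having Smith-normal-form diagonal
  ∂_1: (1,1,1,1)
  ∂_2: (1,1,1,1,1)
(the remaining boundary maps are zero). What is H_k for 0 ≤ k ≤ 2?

H_0: b_0 = 5 − 0 − 4 = 1; torsion from ∂_1 factors > 1: none. So H_0 ≅ Z.
H_1: b_1 = 10 − 4 − 5 = 1; torsion from ∂_2 factors > 1: none. So H_1 ≅ Z.
H_2: b_2 = 5 − 5 − 0 = 0; torsion from ∂_3 factors > 1: none. So H_2 ≅ 0.

H_0 ≅ Z,  H_1 ≅ Z,  H_2 = 0.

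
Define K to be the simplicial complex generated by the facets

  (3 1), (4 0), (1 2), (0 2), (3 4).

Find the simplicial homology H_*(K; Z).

H_0 = Z,  H_1 = Z.

Take the total order 0 < 1 < 2 < 3 < 4 on the vertex set. Then K (dimension 1) consists of the simplices:

  0-simplices (5): [0], [1], [2], [3], [4]
  1-simplices (5): [0,2], [0,4], [1,2], [1,3], [3,4]

Hence C_0 ≅ Z^5, C_1 ≅ Z^5.

The boundary map ∂_1: C_1 → C_0 maps an edge to its endpoints' difference, ∂[p,q] = q − p. For instance
  ∂[1,3] = [3] − [1].
The resulting 5×5 matrix has rank 4, and its Smith normal form has invariant factors (1,1,1,1).

Now H_k = ker ∂_k / im ∂_{k+1}, so:

  H_0: rank C_0 − rank ∂_1 = 5 − 4 = 1, and the invariant factors of ∂_1 are all 1, so H_0 = Z.
  H_1: rank ker ∂_1 − rank ∂_2 = (5 − 4) − 0 = 1, and there is no ∂_2, so H_1 = Z.

(K is a triangulation of the circle S^1.)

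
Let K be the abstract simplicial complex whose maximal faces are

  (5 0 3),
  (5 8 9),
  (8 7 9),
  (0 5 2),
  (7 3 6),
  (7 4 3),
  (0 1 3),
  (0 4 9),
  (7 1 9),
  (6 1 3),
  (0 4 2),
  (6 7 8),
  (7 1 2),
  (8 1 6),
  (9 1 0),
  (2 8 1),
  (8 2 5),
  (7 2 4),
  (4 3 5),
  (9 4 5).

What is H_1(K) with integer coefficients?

Take the total order 0 < 1 < 2 < 3 < 4 < 5 < 6 < 7 < 8 < 9 on the vertex set. Then K (dimension 2) consists of the simplices:

  0-simplices (10): [0], [1], [2], [3], [4], [5], [6], [7], [8], [9]
  1-simplices (30): (30 of them)
  2-simplices (20): (20 of them)

giving chain groups C_0 ≅ Z^10, C_1 ≅ Z^30, C_2 ≅ Z^20.

The boundary map ∂_1: C_1 → C_0 is given by ∂[p,q] = [q] − [p]. For instance
  ∂[1,6] = [6] − [1].
The 10×30 boundary matrix has rank 9 and Smith normal form diag(1,1,1,1,1,1,1,1,1).

Boundary ∂_2: C_2 → C_1 maps a triangle to the signed sum of its edges. For instance
  ∂[2,5,8] = [5,8] − [2,8] + [2,5],
  ∂[1,2,8] = [2,8] − [1,8] + [1,2].
The resulting 30×20 matrix has rank 20, and its Smith normal form has invariant factors (1,1,1,1,1,1,1,1,1,1,1,1,1,1,1,1,1,1,1,2).

Now H_k = ker ∂_k / im ∂_{k+1}, so:

  H_1: rank ker ∂_1 − rank ∂_2 = (30 − 9) − 20 = 1, and ∂_2 has invariant factor 2 > 1, so H_1 ≅ Z ⊕ Z/2Z.

(K is a triangulation of the Klein bottle.)

H_1 ≅ Z ⊕ Z/2Z.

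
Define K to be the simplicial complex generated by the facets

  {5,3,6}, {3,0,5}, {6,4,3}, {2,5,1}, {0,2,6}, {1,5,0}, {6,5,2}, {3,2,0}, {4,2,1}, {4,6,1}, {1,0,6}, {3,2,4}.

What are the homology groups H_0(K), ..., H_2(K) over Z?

H_0 = Z,  H_1 = Z_2,  H_2 = 0.

Fix the vertex order 0 < 1 < 2 < 3 < 4 < 5 < 6 and write every simplex with vertices in increasing order. Then dim K = 2 and the simplices of K are:

  0-simplices (7): [0], [1], [2], [3], [4], [5], [6]
  1-simplices (18): [0,1], [0,2], [0,3], [0,5], [0,6], [1,2], [1,4], [1,5], [1,6], [2,3], [2,4], [2,5], [2,6], [3,4], [3,5], [3,6], [4,6], [5,6]
  2-simplices (12): [0,1,5], [0,1,6], [0,2,3], [0,2,6], [0,3,5], [1,2,4], [1,2,5], [1,4,6], [2,3,4], [2,5,6], [3,4,6], [3,5,6]

Hence C_0 ≅ Z^7, C_1 ≅ Z^18, C_2 ≅ Z^12.

The boundary map ∂_1: C_1 → C_0 maps an edge to its endpoints' difference, ∂[p,q] = q − p. For instance
  ∂[0,1] = [1] − [0].
This gives a 7×18 integer matrix of rank 6; reducing to Smith normal form yields diagonal entries (1,1,1,1,1,1).

The boundary map ∂_2: C_2 → C_1 sends each 2-simplex [p,q,r] to [q,r] − [p,r] + [p,q]. For instance
  ∂[0,1,6] = [1,6] − [0,6] + [0,1],
  ∂[3,5,6] = [5,6] − [3,6] + [3,5].
This gives a 18×12 integer matrix of rank 12; reducing to Smith normal form yields diagonal entries (1,1,1,1,1,1,1,1,1,1,1,2).

Computing H_k = (kernel of ∂_k) / (image of ∂_{k+1}):

  H_0: rank C_0 − rank ∂_1 = 7 − 6 = 1, and the invariant factors of ∂_1 are all 1, so H_0 ≅ Z.
  H_1: rank ker ∂_1 − rank ∂_2 = (18 − 6) − 12 = 0, and ∂_2 has invariant factor 2 > 1, so H_1 ≅ Z_2.
  H_2: rank ker ∂_2 − rank ∂_3 = (12 − 12) − 0 = 0, and there is no ∂_3, so H_2 ≅ 0.

(K is a triangulation of the real projective plane RP^2.)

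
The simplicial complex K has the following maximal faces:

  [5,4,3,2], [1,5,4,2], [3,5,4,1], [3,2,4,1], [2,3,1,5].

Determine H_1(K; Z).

H_1 ≅ 0.

We work with the vertex ordering 1 < 2 < 3 < 4 < 5. The simplices of K, each written with vertices in increasing order, are:

  0-simplices (5): [1], [2], [3], [4], [5]
  1-simplices (10): [1,2], [1,3], [1,4], [1,5], [2,3], [2,4], [2,5], [3,4], [3,5], [4,5]
  2-simplices (10): [1,2,3], [1,2,4], [1,2,5], [1,3,4], [1,3,5], [1,4,5], [2,3,4], [2,3,5], [2,4,5], [3,4,5]
  3-simplices (5): [1,2,3,4], [1,2,3,5], [1,2,4,5], [1,3,4,5], [2,3,4,5]

giving chain groups C_0 ≅ Z^5, C_1 ≅ Z^10, C_2 ≅ Z^10, C_3 ≅ Z^5.

The boundary map ∂_1: C_1 → C_0 is given by ∂[p,q] = [q] − [p]. For instance
  ∂[2,4] = [4] − [2].
The resulting 5×10 matrix has rank 4, and its Smith normal form has invariant factors (1,1,1,1).

The boundary map ∂_2: C_2 → C_1 sends each 2-simplex [p,q,r] to [q,r] − [p,r] + [p,q]. For instance
  ∂[2,4,5] = [4,5] − [2,5] + [2,4],
  ∂[1,3,5] = [3,5] − [1,5] + [1,3].
This gives a 10×10 integer matrix of rank 6; reducing to Smith normal form yields diagonal entries (1,1,1,1,1,1).

Boundary ∂_3: C_3 → C_2 sends each 3-simplex σ to the alternating sum Σ_i (−1)^i (σ with its i-th vertex removed). For instance
  ∂[1,2,3,4] = [2,3,4] − [1,3,4] + [1,2,4] − [1,2,3],
  ∂[1,3,4,5] = [3,4,5] − [1,4,5] + [1,3,5] − [1,3,4].
As a 10×5 matrix over Z this has rank 4, with invariant factors (1,1,1,1).

Now H_k = ker ∂_k / im ∂_{k+1}, so:

  H_1: rank ker ∂_1 − rank ∂_2 = (10 − 4) − 6 = 0, and the invariant factors of ∂_2 are all 1, so H_1 = 0.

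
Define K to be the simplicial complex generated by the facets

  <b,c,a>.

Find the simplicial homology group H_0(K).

Order the vertices as a < b < c. Listing each simplex with vertices in this order, K has dimension 2 with simplices:

  0-simplices (3): a, b, c
  1-simplices (3): ab, ac, bc
  2-simplices (1): abc

giving chain groups C_0 ≅ Z^3, C_1 ≅ Z^3, C_2 ≅ Z^1.

Boundary ∂_1: C_1 → C_0 sends each edge [p,q] (with p < q) to q − p. For instance
  ∂ab = b − a.
This gives a 3×3 integer matrix of rank 2; reducing to Smith normal form yields diagonal entries (1,1).

∂_2: C_2 → C_1 acts by ∂[p,q,r] = [q,r] − [p,r] + [p,q]. For instance
  ∂abc = bc − ac + ab.
This gives a 3×1 integer matrix of rank 1; reducing to Smith normal form yields diagonal entries (1).

Reading off H_k = ker ∂_k / im ∂_{k+1}:

  H_0: rank C_0 − rank ∂_1 = 3 − 2 = 1, and the invariant factors of ∂_1 are all 1, so H_0 ≅ Z.

(K is a triangulation of the 2-simplex.)

H_0 ≅ Z.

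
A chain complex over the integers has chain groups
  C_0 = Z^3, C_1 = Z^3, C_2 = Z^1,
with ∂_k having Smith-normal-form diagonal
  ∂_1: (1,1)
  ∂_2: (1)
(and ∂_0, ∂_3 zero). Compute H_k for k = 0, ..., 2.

H_0: b_0 = 3 − 0 − 2 = 1; torsion from ∂_1 factors > 1: none. So H_0 ≅ Z.
H_1: b_1 = 3 − 2 − 1 = 0; torsion from ∂_2 factors > 1: none. So H_1 ≅ 0.
H_2: b_2 = 1 − 1 − 0 = 0; torsion from ∂_3 factors > 1: none. So H_2 ≅ 0.

H_0 ≅ Z,  H_1 = 0,  H_2 = 0.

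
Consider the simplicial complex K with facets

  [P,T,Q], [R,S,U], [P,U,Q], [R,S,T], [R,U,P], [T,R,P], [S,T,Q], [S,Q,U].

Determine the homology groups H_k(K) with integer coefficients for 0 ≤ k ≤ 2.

Fix the vertex order P < Q < R < S < T < U and write every simplex with vertices in increasing order. Then dim K = 2 and the simplices of K are:

  0-simplices (6): P, Q, R, S, T, U
  1-simplices (12): PQ, PR, PT, PU, QS, QT, QU, RS, RT, RU, ST, SU
  2-simplices (8): PQT, PQU, PRT, PRU, QST, QSU, RST, RSU

giving chain groups C_0 ≅ Z^6, C_1 ≅ Z^12, C_2 ≅ Z^8.

Boundary ∂_1: C_1 → C_0 sends each edge [p,q] (with p < q) to q − p.
This gives a 6×12 integer matrix of rank 5; reducing to Smith normal form yields diagonal entries (1,1,1,1,1).

Boundary ∂_2: C_2 → C_1 maps a triangle to the signed sum of its edges. For instance
  ∂PQT = QT − PT + PQ,
  ∂PRT = RT − PT + PR.
The resulting 12×8 matrix has rank 7, and its Smith normal form has invariant factors (1,1,1,1,1,1,1).

Now H_k = ker ∂_k / im ∂_{k+1}, so:

  H_0: rank C_0 − rank ∂_1 = 6 − 5 = 1, and the invariant factors of ∂_1 are all 1, so H_0 = Z.
  H_1: rank ker ∂_1 − rank ∂_2 = (12 − 5) − 7 = 0, and the invariant factors of ∂_2 are all 1, so H_1 = 0.
  H_2: rank ker ∂_2 − rank ∂_3 = (8 − 7) − 0 = 1, and there is no ∂_3, so H_2 = Z.

As a check, the Euler characteristic is 6 − 12 + 8 = 2, which agrees with 1 − 0 + 1 = 2.
(K is a triangulation of the 2-sphere S^2.)

H_0 ≅ Z,  H_1 = 0,  H_2 ≅ Z.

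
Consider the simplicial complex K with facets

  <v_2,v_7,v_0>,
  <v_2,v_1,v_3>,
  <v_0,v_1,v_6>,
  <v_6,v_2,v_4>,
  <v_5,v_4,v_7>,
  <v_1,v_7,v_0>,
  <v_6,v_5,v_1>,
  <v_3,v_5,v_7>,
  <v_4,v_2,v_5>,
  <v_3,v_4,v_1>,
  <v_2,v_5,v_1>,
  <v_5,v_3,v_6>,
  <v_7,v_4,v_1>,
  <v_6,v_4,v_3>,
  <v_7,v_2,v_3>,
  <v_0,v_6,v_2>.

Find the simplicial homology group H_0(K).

Take the total order v_0 < v_1 < v_2 < v_3 < v_4 < v_5 < v_6 < v_7 on the vertex set. Then K (dimension 2) consists of the simplices:

  0-simplices (8): [v_0], [v_1], [v_2], [v_3], [v_4], [v_5], [v_6], [v_7]
  1-simplices (24): (24 of them)
  2-simplices (16): (16 of them)

giving chain groups C_0 ≅ Z^8, C_1 ≅ Z^24, C_2 ≅ Z^16.

Boundary ∂_1: C_1 → C_0 sends each edge [p,q] (with p < q) to q − p. For instance
  ∂[v_3,v_4] = [v_4] − [v_3].
This gives a 8×24 integer matrix of rank 7; reducing to Smith normal form yields diagonal entries (1,1,1,1,1,1,1).

∂_2: C_2 → C_1 sends each 2-simplex [p,q,r] to [q,r] − [p,r] + [p,q]. For instance
  ∂[v_3,v_5,v_6] = [v_5,v_6] − [v_3,v_6] + [v_3,v_5],
  ∂[v_3,v_4,v_6] = [v_4,v_6] − [v_3,v_6] + [v_3,v_4].
The 24×16 boundary matrix has rank 15 and Smith normal form diag(1,1,1,1,1,1,1,1,1,1,1,1,1,1,1).

From H_k ≅ ker(∂_k) / im(∂_{k+1}) we obtain:

  H_0: rank C_0 − rank ∂_1 = 8 − 7 = 1, and the invariant factors of ∂_1 are all 1, so H_0 ≅ Z.

H_0 = Z.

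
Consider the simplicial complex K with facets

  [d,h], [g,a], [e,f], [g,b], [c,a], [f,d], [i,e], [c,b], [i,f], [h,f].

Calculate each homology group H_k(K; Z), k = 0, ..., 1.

Order the vertices as a < b < c < d < e < f < g < h < i. Listing each simplex with vertices in this order, K has dimension 1 with simplices:

  0-simplices (9): a, b, c, d, e, f, g, h, i
  1-simplices (10): ac, ag, bc, bg, df, dh, ef, ei, fh, fi

Hence C_0 ≅ Z^9, C_1 ≅ Z^10.

The boundary map ∂_1: C_1 → C_0 is given by ∂[p,q] = [q] − [p]. For instance
  ∂ef = f − e.
As a 9×10 matrix over Z this has rank 7, with invariant factors (1,1,1,1,1,1,1).

From H_k ≅ ker(∂_k) / im(∂_{k+1}) we obtain:

  H_0: rank C_0 − rank ∂_1 = 9 − 7 = 2, and the invariant factors of ∂_1 are all 1, so H_0 ≅ Z^2.
  H_1: rank ker ∂_1 − rank ∂_2 = (10 − 7) − 0 = 3, and there is no ∂_2, so H_1 ≅ Z^3.

(K is a triangulation of the disjoint union of the circle S^1 and a wedge of 2 circles.)

H_0 ≅ Z^2,  H_1 ≅ Z^3.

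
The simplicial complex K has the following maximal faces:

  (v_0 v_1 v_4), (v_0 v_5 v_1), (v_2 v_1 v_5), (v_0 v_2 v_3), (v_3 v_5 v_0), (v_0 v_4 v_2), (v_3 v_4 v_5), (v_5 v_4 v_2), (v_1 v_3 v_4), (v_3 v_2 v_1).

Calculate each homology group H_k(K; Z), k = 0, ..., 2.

H_0 = Z,  H_1 = Z/2,  H_2 = 0.

Take the total order v_0 < v_1 < v_2 < v_3 < v_4 < v_5 on the vertex set. Then K (dimension 2) consists of the simplices:

  0-simplices (6): [v_0], [v_1], [v_2], [v_3], [v_4], [v_5]
  1-simplices (15): (15 of them)
  2-simplices (10): [v_0,v_1,v_4], [v_0,v_1,v_5], [v_0,v_2,v_3], [v_0,v_2,v_4], [v_0,v_3,v_5], [v_1,v_2,v_3], [v_1,v_2,v_5], [v_1,v_3,v_4], [v_2,v_4,v_5], [v_3,v_4,v_5]

Hence C_0 ≅ Z^6, C_1 ≅ Z^15, C_2 ≅ Z^10.

Boundary ∂_1: C_1 → C_0 sends each edge [p,q] (with p < q) to q − p. For instance
  ∂[v_3,v_4] = [v_4] − [v_3].
The resulting 6×15 matrix has rank 5, and its Smith normal form has invariant factors (1,1,1,1,1).

Boundary ∂_2: C_2 → C_1 maps a triangle to the signed sum of its edges. For instance
  ∂[v_0,v_3,v_5] = [v_3,v_5] − [v_0,v_5] + [v_0,v_3],
  ∂[v_0,v_1,v_4] = [v_1,v_4] − [v_0,v_4] + [v_0,v_1].
The 15×10 boundary matrix has rank 10 and Smith normal form diag(1,1,1,1,1,1,1,1,1,2).

Reading off H_k = ker ∂_k / im ∂_{k+1}:

  H_0: rank C_0 − rank ∂_1 = 6 − 5 = 1, and the invariant factors of ∂_1 are all 1, so H_0 = Z.
  H_1: rank ker ∂_1 − rank ∂_2 = (15 − 5) − 10 = 0, and ∂_2 has invariant factor 2 > 1, so H_1 = Z/2.
  H_2: rank ker ∂_2 − rank ∂_3 = (10 − 10) − 0 = 0, and there is no ∂_3, so H_2 = 0.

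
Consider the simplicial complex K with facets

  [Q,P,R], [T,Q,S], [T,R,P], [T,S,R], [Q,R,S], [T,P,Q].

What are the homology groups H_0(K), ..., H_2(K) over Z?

Fix the vertex order P < Q < R < S < T and write every simplex with vertices in increasing order. Then dim K = 2 and the simplices of K are:

  0-simplices (5): P, Q, R, S, T
  1-simplices (9): PQ, PR, PT, QR, QS, QT, RS, RT, ST
  2-simplices (6): PQR, PQT, PRT, QRS, QST, RST

giving chain groups C_0 ≅ Z^5, C_1 ≅ Z^9, C_2 ≅ Z^6.

Boundary ∂_1: C_1 → C_0 sends each edge [p,q] (with p < q) to q − p. For instance
  ∂RS = S − R.
As a 5×9 matrix over Z this has rank 4, with invariant factors (1,1,1,1).

∂_2: C_2 → C_1 sends each 2-simplex [p,q,r] to [q,r] − [p,r] + [p,q]. For instance
  ∂PRT = RT − PT + PR,
  ∂QST = ST − QT + QS.
As a 9×6 matrix over Z this has rank 5, with invariant factors (1,1,1,1,1).

Reading off H_k = ker ∂_k / im ∂_{k+1}:

  H_0: rank C_0 − rank ∂_1 = 5 − 4 = 1, and the invariant factors of ∂_1 are all 1, so H_0 ≅ Z.
  H_1: rank ker ∂_1 − rank ∂_2 = (9 − 4) − 5 = 0, and the invariant factors of ∂_2 are all 1, so H_1 ≅ 0.
  H_2: rank ker ∂_2 − rank ∂_3 = (6 − 5) − 0 = 1, and there is no ∂_3, so H_2 ≅ Z.

(K is a triangulation of the 2-sphere S^2.)

H_0 = Z,  H_1 = 0,  H_2 = Z.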